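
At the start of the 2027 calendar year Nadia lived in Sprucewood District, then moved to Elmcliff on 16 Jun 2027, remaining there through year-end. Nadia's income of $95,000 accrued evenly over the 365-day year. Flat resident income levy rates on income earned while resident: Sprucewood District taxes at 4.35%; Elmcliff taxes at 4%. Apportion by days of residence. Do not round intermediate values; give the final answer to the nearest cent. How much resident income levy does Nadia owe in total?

$3,951.22

Sprucewood District, 1 Jan – 15 Jun 2027: 166 days → $95,000 × 4.35% × 166/365 = $1,879.4384
Elmcliff, 16 Jun – 31 Dec 2027: 199 days → $95,000 × 4% × 199/365 = $2,071.7808
Total = $3,951.2192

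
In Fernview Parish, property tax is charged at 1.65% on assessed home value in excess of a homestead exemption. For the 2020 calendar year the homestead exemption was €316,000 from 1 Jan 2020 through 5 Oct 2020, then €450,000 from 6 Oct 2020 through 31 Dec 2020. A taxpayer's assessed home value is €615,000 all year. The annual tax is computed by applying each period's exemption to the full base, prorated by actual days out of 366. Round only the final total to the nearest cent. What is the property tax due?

1 Jan – 5 Oct 2020: 279 days, exemption €316,000 → (€615,000 − €316,000) × 1.65% × 279/366 = €3,760.7828
6 Oct – 31 Dec 2020: 87 days, exemption €450,000 → (€615,000 − €450,000) × 1.65% × 87/366 = €647.1516
Total = €4,407.9344

€4,407.93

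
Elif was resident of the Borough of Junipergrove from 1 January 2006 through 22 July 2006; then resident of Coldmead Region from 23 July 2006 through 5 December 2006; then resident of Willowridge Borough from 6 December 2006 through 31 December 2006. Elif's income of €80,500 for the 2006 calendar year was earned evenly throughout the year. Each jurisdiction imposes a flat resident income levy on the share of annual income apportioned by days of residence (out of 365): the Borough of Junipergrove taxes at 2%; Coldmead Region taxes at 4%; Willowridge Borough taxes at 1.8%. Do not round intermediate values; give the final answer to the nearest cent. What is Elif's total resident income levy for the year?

€2,198.42

The Borough of Junipergrove, 1 January – 22 July 2006: 203 days → €80,500 × 2% × 203/365 = €895.4247
Coldmead Region, 23 July – 5 December 2006: 136 days → €80,500 × 4% × 136/365 = €1,199.7808
Willowridge Borough, 6 December – 31 December 2006: 26 days → €80,500 × 1.8% × 26/365 = €103.2164
Total = €2,198.4219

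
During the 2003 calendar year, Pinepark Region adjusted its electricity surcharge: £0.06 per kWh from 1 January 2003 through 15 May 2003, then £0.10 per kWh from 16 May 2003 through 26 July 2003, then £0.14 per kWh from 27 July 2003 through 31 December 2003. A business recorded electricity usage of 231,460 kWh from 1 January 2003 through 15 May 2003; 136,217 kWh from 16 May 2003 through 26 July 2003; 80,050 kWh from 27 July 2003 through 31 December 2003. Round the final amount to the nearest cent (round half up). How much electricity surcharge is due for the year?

£38,716.30

1 January – 15 May 2003: 231,460 kWh at £0.06/kWh → £13,887.60
16 May – 26 July 2003: 136,217 kWh at £0.10/kWh → £13,621.70
27 July – 31 December 2003: 80,050 kWh at £0.14/kWh → £11,207.00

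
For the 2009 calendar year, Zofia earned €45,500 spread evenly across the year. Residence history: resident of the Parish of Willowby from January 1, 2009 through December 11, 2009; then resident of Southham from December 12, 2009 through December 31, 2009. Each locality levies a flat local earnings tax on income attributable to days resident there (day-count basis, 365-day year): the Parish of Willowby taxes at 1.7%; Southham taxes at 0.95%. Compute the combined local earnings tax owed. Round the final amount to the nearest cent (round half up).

€754.80

The Parish of Willowby, January 1 – December 11, 2009: 345 days → €45,500 × 1.7% × 345/365 = €731.1164
Southham, December 12 – December 31, 2009: 20 days → €45,500 × 0.95% × 20/365 = €23.6849
Total = €754.8014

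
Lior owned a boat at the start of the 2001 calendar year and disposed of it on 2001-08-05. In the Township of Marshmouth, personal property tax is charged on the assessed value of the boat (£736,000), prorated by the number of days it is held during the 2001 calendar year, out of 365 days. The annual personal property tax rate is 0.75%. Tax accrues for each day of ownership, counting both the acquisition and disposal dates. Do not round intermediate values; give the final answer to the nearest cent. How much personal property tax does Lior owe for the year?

Days held (2001-01-01 to 2001-08-05): 217 out of 365
Tax = £736,000 × 0.75% × 217/365 = £3,281.7534

£3,281.75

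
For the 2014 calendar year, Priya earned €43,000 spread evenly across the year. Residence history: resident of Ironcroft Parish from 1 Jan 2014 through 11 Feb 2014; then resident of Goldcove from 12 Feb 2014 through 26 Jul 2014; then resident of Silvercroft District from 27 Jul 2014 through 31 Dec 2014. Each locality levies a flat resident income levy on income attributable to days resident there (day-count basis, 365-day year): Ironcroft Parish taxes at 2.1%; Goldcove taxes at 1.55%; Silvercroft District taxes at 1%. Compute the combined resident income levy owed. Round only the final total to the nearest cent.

Ironcroft Parish, 1 Jan – 11 Feb 2014: 42 days → €43,000 × 2.1% × 42/365 = €103.9068
Goldcove, 12 Feb – 26 Jul 2014: 165 days → €43,000 × 1.55% × 165/365 = €301.2945
Silvercroft District, 27 Jul – 31 Dec 2014: 158 days → €43,000 × 1% × 158/365 = €186.1370
Total = €591.3384

€591.34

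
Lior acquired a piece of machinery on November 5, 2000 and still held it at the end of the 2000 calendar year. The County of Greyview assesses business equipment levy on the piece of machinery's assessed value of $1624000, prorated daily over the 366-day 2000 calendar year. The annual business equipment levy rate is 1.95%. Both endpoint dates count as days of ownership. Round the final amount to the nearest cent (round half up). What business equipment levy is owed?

Days held (November 5 – December 31, 2000): 57 out of 366
Tax = $1624000 × 1.95% × 57/366 = $4931.9016

$4931.90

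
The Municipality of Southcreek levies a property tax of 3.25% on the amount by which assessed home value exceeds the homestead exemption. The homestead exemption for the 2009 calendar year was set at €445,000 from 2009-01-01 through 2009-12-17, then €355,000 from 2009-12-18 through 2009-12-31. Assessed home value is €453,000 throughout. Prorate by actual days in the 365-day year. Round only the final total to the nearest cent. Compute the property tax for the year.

2009-01-01 to 2009-12-17: 351 days, exemption €445,000 → (€453,000 − €445,000) × 3.25% × 351/365 = €250.0274
2009-12-18 to 2009-12-31: 14 days, exemption €355,000 → (€453,000 − €355,000) × 3.25% × 14/365 = €122.1644
Total = €372.1918

€372.19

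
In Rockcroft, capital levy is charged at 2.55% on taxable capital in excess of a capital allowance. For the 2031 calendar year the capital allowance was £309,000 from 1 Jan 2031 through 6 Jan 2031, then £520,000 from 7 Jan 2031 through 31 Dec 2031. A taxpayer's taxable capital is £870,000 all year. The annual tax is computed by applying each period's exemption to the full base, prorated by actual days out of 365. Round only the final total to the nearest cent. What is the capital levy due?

£9,013.45

1 Jan – 6 Jan 2031: 6 days, exemption £309,000 → (£870,000 − £309,000) × 2.55% × 6/365 = £235.1589
7 Jan – 31 Dec 2031: 359 days, exemption £520,000 → (£870,000 − £520,000) × 2.55% × 359/365 = £8,778.2877
Total = £9,013.4466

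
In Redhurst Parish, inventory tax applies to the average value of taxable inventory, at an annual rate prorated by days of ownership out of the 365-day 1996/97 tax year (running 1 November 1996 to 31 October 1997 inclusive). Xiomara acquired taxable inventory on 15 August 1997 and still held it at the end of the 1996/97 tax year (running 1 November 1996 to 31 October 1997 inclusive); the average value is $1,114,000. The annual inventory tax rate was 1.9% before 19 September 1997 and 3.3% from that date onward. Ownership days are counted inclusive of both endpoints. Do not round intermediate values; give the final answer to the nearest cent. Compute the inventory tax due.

15 August – 18 September 1997: 35 days at 1.9% → $1,114,000 × 1.9% × 35/365 = $2,029.6164
19 September – 31 October 1997: 43 days at 3.3% → $1,114,000 × 3.3% × 43/365 = $4,330.8658
Total = $6,360.4822

$6,360.48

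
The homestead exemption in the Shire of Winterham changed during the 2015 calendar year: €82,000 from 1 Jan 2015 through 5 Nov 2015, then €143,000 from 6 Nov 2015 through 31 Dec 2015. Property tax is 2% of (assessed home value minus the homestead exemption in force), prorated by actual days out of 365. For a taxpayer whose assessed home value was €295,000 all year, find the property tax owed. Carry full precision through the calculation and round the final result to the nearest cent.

€4,072.82

1 Jan – 5 Nov 2015: 309 days, exemption €82,000 → (€295,000 − €82,000) × 2% × 309/365 = €3,606.4110
6 Nov – 31 Dec 2015: 56 days, exemption €143,000 → (€295,000 − €143,000) × 2% × 56/365 = €466.4110
Total = €4,072.8219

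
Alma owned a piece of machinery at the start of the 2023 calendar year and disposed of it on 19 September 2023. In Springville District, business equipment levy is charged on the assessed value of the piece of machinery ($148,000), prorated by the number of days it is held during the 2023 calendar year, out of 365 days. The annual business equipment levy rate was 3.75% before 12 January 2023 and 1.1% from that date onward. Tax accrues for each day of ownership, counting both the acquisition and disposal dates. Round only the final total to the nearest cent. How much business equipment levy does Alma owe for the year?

1 January – 11 January 2023: 11 days at 3.75% → $148,000 × 3.75% × 11/365 = $167.2603
12 January – 19 September 2023: 251 days at 1.1% → $148,000 × 1.1% × 251/365 = $1,119.5288
Total = $1,286.7890

$1,286.79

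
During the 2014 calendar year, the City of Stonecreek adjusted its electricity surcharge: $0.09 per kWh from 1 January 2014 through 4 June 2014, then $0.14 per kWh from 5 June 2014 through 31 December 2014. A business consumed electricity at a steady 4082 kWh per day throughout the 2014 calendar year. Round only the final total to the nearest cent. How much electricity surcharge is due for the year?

$176,954.70

1 January – 4 June 2014: 155 days × 4082 kWh/day = 632,710 kWh at $0.09/kWh → $56,943.90
5 June – 31 December 2014: 210 days × 4082 kWh/day = 857,220 kWh at $0.14/kWh → $120,010.80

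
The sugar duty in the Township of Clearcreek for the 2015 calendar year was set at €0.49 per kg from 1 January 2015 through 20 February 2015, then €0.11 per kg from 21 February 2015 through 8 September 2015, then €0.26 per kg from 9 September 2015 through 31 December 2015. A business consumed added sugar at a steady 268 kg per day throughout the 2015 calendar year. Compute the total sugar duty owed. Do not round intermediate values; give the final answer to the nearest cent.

€20536.84

1 January – 20 February 2015: 51 days × 268 kg/day = 13,668 kg at €0.49/kg → €6697.32
21 February – 8 September 2015: 200 days × 268 kg/day = 53,600 kg at €0.11/kg → €5896.00
9 September – 31 December 2015: 114 days × 268 kg/day = 30,552 kg at €0.26/kg → €7943.52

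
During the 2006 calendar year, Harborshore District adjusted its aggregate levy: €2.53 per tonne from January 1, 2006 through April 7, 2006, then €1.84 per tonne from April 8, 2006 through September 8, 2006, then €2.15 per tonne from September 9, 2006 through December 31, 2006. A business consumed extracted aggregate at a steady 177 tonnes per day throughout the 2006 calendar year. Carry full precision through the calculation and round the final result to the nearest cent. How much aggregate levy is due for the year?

€136,974.99

January 1 – April 7, 2006: 97 days × 177 tonnes/day = 17,169 tonnes at €2.53/tonne → €43,437.57
April 8 – September 8, 2006: 154 days × 177 tonnes/day = 27,258 tonnes at €1.84/tonne → €50,154.72
September 9 – December 31, 2006: 114 days × 177 tonnes/day = 20,178 tonnes at €2.15/tonne → €43,382.70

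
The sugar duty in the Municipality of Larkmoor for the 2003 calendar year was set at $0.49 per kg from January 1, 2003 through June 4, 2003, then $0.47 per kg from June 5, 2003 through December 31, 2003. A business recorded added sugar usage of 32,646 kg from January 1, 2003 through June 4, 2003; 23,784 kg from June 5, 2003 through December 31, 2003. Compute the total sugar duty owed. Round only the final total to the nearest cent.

January 1 – June 4, 2003: 32,646 kg at $0.49/kg → $15996.54
June 5 – December 31, 2003: 23,784 kg at $0.47/kg → $11178.48

$27175.02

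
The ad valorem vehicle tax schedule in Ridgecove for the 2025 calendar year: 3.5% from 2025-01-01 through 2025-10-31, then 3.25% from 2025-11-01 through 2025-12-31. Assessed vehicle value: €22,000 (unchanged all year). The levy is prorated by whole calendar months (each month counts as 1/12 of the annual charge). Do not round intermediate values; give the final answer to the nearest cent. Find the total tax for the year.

2025-01-01 to 2025-10-31: 10 months at 3.5% → €22,000 × 3.5% × 10/12 = €641.6667
2025-11-01 to 2025-12-31: 2 months at 3.25% → €22,000 × 3.25% × 2/12 = €119.1667
Total = €760.8333

€760.83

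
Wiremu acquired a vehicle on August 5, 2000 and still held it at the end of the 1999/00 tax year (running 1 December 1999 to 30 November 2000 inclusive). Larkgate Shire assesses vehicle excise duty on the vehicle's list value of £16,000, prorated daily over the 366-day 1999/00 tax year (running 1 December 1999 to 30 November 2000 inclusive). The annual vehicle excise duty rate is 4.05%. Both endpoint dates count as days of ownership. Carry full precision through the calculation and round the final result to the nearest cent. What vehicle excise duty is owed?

Days held (August 5 – November 30, 2000): 118 out of 366
Tax = £16,000 × 4.05% × 118/366 = £208.9180

£208.92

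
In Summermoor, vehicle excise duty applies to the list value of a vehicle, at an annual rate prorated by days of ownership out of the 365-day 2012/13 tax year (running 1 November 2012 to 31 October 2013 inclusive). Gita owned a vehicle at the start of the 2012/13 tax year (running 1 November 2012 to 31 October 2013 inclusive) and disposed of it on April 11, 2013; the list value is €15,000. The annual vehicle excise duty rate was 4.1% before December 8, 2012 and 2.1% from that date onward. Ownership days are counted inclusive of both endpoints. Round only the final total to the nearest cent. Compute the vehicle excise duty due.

November 1 – December 7, 2012: 37 days at 4.1% → €15,000 × 4.1% × 37/365 = €62.3425
December 8, 2012 – April 11, 2013: 125 days at 2.1% → €15,000 × 2.1% × 125/365 = €107.8767
Total = €170.2192

€170.22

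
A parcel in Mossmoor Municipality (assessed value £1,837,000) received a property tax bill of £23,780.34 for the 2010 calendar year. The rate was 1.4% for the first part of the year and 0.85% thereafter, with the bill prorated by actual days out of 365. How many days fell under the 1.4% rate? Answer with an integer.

295 days

Let d = days at the first rate; then 365 − d days at the second rate.
£1,837,000 × [1.4%·d + 0.85%·(365−d)] / 365 = £23,780.34
Solving gives d = 295, so the new rate took effect on October 23, 2010.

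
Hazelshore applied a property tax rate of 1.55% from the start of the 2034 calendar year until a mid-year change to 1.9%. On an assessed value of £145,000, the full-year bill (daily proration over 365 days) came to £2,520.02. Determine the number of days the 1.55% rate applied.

169 days

Let d = days at the first rate; then 365 − d days at the second rate.
£145,000 × [1.55%·d + 1.9%·(365−d)] / 365 = £2,520.02
Solving gives d = 169, so the new rate took effect on 19 Jun 2034.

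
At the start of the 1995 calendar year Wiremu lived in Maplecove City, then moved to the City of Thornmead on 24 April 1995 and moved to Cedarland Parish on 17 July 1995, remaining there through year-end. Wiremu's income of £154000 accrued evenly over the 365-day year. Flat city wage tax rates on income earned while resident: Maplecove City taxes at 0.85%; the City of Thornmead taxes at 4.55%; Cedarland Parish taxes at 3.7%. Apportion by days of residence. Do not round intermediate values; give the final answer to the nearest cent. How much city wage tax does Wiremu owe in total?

£4640.46

Maplecove City, 1 January – 23 April 1995: 113 days → £154000 × 0.85% × 113/365 = £405.2521
The City of Thornmead, 24 April – 16 July 1995: 84 days → £154000 × 4.55% × 84/365 = £1612.5699
Cedarland Parish, 17 July – 31 December 1995: 168 days → £154000 × 3.7% × 168/365 = £2622.6411
Total = £4640.4630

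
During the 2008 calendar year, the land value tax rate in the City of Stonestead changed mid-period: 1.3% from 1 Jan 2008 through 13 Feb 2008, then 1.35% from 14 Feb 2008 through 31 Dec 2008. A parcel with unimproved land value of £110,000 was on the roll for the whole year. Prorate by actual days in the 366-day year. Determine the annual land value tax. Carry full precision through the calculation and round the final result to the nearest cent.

1 Jan – 13 Feb 2008: 44 days at 1.3% → £110,000 × 1.3% × 44/366 = £171.9126
14 Feb – 31 Dec 2008: 322 days at 1.35% → £110,000 × 1.35% × 322/366 = £1,306.4754
Total = £1,478.3880

£1,478.39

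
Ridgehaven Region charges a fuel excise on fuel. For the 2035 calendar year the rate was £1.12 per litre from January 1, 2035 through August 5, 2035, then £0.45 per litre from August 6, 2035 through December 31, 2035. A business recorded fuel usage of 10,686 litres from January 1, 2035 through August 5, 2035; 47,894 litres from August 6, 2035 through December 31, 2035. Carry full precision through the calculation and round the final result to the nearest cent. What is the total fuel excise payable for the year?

January 1 – August 5, 2035: 10,686 litres at £1.12/litre → £11,968.32
August 6 – December 31, 2035: 47,894 litres at £0.45/litre → £21,552.30

£33,520.62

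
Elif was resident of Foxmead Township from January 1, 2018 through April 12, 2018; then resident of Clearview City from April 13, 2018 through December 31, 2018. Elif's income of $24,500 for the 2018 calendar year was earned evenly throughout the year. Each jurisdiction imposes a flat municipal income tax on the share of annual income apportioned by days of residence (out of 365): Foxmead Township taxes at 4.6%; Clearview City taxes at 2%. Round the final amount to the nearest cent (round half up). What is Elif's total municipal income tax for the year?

$668.01

Foxmead Township, January 1 – April 12, 2018: 102 days → $24,500 × 4.6% × 102/365 = $314.9425
Clearview City, April 13 – December 31, 2018: 263 days → $24,500 × 2% × 263/365 = $353.0685
Total = $668.0110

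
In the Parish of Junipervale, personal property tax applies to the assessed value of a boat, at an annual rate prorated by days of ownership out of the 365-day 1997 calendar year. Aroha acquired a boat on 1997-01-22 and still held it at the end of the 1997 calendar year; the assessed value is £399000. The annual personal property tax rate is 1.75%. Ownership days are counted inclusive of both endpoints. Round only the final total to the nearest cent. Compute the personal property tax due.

£6580.77

Days held (1997-01-22 to 1997-12-31): 344 out of 365
Tax = £399000 × 1.75% × 344/365 = £6580.7671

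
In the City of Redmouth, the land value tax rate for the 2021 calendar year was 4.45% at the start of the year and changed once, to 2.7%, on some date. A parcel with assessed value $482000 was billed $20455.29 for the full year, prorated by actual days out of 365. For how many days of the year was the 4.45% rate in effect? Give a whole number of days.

Let d = days at the first rate; then 365 − d days at the second rate.
$482000 × [4.45%·d + 2.7%·(365−d)] / 365 = $20455.29
Solving gives d = 322, so the new rate took effect on 19 November 2021.

322 days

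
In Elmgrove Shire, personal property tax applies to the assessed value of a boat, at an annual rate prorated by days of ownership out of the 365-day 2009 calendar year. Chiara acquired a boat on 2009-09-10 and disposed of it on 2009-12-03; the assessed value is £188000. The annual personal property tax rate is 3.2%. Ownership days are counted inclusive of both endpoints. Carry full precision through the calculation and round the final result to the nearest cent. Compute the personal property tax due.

Days held (2009-09-10 to 2009-12-03): 85 out of 365
Tax = £188000 × 3.2% × 85/365 = £1400.9863

£1400.99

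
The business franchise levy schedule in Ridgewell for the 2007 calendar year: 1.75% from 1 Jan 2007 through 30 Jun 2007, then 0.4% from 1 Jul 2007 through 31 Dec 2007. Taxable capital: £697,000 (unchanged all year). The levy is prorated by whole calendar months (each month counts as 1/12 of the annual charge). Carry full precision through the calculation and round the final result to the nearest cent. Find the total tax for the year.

1 Jan – 30 Jun 2007: 6 months at 1.75% → £697,000 × 1.75% × 6/12 = £6,098.7500
1 Jul – 31 Dec 2007: 6 months at 0.4% → £697,000 × 0.4% × 6/12 = £1,394.0000
Total = £7,492.7500

£7,492.75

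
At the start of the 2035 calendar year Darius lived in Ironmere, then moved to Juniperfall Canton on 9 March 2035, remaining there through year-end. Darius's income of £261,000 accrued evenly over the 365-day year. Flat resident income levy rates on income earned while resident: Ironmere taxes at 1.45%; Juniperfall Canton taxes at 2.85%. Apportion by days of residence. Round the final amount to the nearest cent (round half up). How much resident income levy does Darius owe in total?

£6,767.77

Ironmere, 1 January – 8 March 2035: 67 days → £261,000 × 1.45% × 67/365 = £694.6890
Juniperfall Canton, 9 March – 31 December 2035: 298 days → £261,000 × 2.85% × 298/365 = £6,073.0767
Total = £6,767.7658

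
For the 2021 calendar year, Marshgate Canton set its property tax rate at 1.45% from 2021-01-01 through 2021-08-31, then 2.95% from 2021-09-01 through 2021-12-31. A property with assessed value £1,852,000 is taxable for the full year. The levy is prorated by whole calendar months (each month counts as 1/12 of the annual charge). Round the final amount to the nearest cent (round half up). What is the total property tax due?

2021-01-01 to 2021-08-31: 8 months at 1.45% → £1,852,000 × 1.45% × 8/12 = £17,902.6667
2021-09-01 to 2021-12-31: 4 months at 2.95% → £1,852,000 × 2.95% × 4/12 = £18,211.3333
Total = £36,114.0000

£36,114.00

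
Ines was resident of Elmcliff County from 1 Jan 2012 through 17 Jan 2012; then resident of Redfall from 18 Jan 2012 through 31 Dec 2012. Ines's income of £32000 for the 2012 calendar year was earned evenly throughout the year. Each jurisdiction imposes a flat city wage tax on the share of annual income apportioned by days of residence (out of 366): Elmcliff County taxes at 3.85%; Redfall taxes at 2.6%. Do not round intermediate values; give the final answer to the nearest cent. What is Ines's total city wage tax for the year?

£850.58

Elmcliff County, 1 Jan – 17 Jan 2012: 17 days → £32000 × 3.85% × 17/366 = £57.2240
Redfall, 18 Jan – 31 Dec 2012: 349 days → £32000 × 2.6% × 349/366 = £793.3552
Total = £850.5792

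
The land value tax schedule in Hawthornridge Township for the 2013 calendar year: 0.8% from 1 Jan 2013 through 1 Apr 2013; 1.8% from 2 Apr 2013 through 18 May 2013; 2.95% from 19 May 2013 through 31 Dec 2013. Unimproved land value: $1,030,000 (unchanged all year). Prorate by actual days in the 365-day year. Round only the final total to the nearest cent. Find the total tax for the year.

$23,338.67

1 Jan – 1 Apr 2013: 91 days at 0.8% → $1,030,000 × 0.8% × 91/365 = $2,054.3562
2 Apr – 18 May 2013: 47 days at 1.8% → $1,030,000 × 1.8% × 47/365 = $2,387.3425
19 May – 31 Dec 2013: 227 days at 2.95% → $1,030,000 × 2.95% × 227/365 = $18,896.9726
Total = $23,338.6712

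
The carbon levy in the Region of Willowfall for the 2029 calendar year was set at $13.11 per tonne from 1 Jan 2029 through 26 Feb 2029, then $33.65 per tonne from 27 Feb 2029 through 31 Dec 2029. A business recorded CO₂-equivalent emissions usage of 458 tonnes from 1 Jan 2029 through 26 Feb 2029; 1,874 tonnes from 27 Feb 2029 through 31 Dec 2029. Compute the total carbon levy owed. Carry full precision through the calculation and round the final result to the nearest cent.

1 Jan – 26 Feb 2029: 458 tonnes at $13.11/tonne → $6004.38
27 Feb – 31 Dec 2029: 1,874 tonnes at $33.65/tonne → $63060.10

$69064.48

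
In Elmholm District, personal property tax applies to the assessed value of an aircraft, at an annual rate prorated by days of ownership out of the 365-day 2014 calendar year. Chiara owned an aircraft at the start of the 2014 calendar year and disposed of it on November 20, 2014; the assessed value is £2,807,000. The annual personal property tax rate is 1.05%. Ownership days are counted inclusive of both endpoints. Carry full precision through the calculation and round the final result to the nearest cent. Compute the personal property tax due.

£26,162.78

Days held (January 1 – November 20, 2014): 324 out of 365
Tax = £2,807,000 × 1.05% × 324/365 = £26,162.7781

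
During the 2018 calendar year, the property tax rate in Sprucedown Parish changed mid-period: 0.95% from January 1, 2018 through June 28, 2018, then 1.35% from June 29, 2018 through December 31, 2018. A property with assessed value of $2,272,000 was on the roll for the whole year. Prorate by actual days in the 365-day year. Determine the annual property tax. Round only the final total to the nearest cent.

January 1 – June 28, 2018: 179 days at 0.95% → $2,272,000 × 0.95% × 179/365 = $10,585.0301
June 29 – December 31, 2018: 186 days at 1.35% → $2,272,000 × 1.35% × 186/365 = $15,630.1151
Total = $26,215.1452

$26,215.15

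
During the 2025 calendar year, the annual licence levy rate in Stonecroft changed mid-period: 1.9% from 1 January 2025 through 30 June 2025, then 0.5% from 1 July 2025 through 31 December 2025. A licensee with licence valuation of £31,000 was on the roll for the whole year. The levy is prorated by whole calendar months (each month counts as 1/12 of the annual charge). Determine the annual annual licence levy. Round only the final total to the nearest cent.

1 January – 30 June 2025: 6 months at 1.9% → £31,000 × 1.9% × 6/12 = £294.5000
1 July – 31 December 2025: 6 months at 0.5% → £31,000 × 0.5% × 6/12 = £77.5000
Total = £372.0000

£372.00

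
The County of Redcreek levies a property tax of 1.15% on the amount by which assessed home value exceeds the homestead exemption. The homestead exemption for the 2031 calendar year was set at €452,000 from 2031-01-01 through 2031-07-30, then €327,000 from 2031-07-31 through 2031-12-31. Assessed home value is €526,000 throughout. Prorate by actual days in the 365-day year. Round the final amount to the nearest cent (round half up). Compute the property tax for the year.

€1,457.51

2031-01-01 to 2031-07-30: 211 days, exemption €452,000 → (€526,000 − €452,000) × 1.15% × 211/365 = €491.9479
2031-07-31 to 2031-12-31: 154 days, exemption €327,000 → (€526,000 − €327,000) × 1.15% × 154/365 = €965.5589
Total = €1,457.5068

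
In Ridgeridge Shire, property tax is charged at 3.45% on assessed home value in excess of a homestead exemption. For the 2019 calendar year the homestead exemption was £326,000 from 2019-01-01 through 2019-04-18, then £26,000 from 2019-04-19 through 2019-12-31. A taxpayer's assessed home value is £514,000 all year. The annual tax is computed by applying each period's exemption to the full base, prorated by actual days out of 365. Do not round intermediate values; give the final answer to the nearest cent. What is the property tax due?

2019-01-01 to 2019-04-18: 108 days, exemption £326,000 → (£514,000 − £326,000) × 3.45% × 108/365 = £1,919.1452
2019-04-19 to 2019-12-31: 257 days, exemption £26,000 → (£514,000 − £26,000) × 3.45% × 257/365 = £11,854.3890
Total = £13,773.5342

£13,773.53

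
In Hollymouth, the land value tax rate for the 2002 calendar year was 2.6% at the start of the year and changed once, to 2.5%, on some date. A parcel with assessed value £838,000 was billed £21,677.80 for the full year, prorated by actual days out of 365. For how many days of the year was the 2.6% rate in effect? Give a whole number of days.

317 days

Let d = days at the first rate; then 365 − d days at the second rate.
£838,000 × [2.6%·d + 2.5%·(365−d)] / 365 = £21,677.80
Solving gives d = 317, so the new rate took effect on 14 Nov 2002.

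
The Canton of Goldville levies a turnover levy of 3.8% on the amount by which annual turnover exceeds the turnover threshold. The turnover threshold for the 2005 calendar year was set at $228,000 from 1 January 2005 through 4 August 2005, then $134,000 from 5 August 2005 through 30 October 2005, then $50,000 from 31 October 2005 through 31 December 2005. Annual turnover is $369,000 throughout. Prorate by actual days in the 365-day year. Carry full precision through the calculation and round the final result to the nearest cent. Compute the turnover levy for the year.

1 January – 4 August 2005: 216 days, exemption $228,000 → ($369,000 − $228,000) × 3.8% × 216/365 = $3,170.7616
5 August – 30 October 2005: 87 days, exemption $134,000 → ($369,000 − $134,000) × 3.8% × 87/365 = $2,128.5205
31 October – 31 December 2005: 62 days, exemption $50,000 → ($369,000 − $50,000) × 3.8% × 62/365 = $2,059.0795
Total = $7,358.3616

$7,358.36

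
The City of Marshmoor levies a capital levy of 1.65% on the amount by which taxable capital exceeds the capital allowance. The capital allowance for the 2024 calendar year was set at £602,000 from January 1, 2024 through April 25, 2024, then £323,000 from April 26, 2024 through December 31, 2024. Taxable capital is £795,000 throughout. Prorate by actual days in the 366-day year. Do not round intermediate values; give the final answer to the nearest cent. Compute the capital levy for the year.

January 1 – April 25, 2024: 116 days, exemption £602,000 → (£795,000 − £602,000) × 1.65% × 116/366 = £1,009.2951
April 26 – December 31, 2024: 250 days, exemption £323,000 → (£795,000 − £323,000) × 1.65% × 250/366 = £5,319.6721
Total = £6,328.9672

£6,328.97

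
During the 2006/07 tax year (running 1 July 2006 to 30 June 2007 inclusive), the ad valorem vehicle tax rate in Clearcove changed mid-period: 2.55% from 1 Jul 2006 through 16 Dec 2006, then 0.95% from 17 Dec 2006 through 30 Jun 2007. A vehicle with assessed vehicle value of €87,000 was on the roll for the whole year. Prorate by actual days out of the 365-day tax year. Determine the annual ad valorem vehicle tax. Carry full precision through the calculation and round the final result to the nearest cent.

1 Jul – 16 Dec 2006: 169 days at 2.55% → €87,000 × 2.55% × 169/365 = €1,027.1959
17 Dec 2006 – 30 Jun 2007: 196 days at 0.95% → €87,000 × 0.95% × 196/365 = €443.8192
Total = €1,471.0151

€1,471.02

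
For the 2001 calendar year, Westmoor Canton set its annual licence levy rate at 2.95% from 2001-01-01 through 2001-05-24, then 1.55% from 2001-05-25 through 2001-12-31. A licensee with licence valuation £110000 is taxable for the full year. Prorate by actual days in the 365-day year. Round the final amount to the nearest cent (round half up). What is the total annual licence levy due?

2001-01-01 to 2001-05-24: 144 days at 2.95% → £110000 × 2.95% × 144/365 = £1280.2192
2001-05-25 to 2001-12-31: 221 days at 1.55% → £110000 × 1.55% × 221/365 = £1032.3425
Total = £2312.5616

£2312.56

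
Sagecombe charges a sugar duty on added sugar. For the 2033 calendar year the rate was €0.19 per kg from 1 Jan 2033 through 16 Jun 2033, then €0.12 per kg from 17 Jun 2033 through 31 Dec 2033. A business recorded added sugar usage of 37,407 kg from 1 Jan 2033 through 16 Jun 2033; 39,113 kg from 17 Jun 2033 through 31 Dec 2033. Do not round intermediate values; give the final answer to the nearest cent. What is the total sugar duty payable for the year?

1 Jan – 16 Jun 2033: 37,407 kg at €0.19/kg → €7107.33
17 Jun – 31 Dec 2033: 39,113 kg at €0.12/kg → €4693.56

€11800.89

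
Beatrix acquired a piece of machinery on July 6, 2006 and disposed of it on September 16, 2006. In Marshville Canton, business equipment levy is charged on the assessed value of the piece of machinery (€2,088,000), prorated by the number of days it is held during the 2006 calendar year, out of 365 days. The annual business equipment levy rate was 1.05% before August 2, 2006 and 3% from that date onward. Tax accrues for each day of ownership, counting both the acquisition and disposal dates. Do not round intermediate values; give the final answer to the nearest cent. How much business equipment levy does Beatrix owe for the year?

€9,516.13

July 6 – August 1, 2006: 27 days at 1.05% → €2,088,000 × 1.05% × 27/365 = €1,621.7753
August 2 – September 16, 2006: 46 days at 3% → €2,088,000 × 3% × 46/365 = €7,894.3562
Total = €9,516.1315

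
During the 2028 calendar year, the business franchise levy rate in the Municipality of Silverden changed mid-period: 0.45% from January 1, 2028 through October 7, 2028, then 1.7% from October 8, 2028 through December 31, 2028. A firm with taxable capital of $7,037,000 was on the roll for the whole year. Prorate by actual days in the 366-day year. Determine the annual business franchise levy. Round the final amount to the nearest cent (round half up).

$52,094.95

January 1 – October 7, 2028: 281 days at 0.45% → $7,037,000 × 0.45% × 281/366 = $24,312.2582
October 8 – December 31, 2028: 85 days at 1.7% → $7,037,000 × 1.7% × 85/366 = $27,782.6913
Total = $52,094.9495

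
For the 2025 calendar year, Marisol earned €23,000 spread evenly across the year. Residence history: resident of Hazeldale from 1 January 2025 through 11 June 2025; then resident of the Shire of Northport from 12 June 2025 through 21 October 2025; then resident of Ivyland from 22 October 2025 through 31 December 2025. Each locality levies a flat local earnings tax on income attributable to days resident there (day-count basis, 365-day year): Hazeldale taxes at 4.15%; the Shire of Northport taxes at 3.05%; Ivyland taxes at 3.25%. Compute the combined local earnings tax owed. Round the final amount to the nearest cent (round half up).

Hazeldale, 1 January – 11 June 2025: 162 days → €23,000 × 4.15% × 162/365 = €423.6411
The Shire of Northport, 12 June – 21 October 2025: 132 days → €23,000 × 3.05% × 132/365 = €253.6932
Ivyland, 22 October – 31 December 2025: 71 days → €23,000 × 3.25% × 71/365 = €145.4041
Total = €822.7384

€822.74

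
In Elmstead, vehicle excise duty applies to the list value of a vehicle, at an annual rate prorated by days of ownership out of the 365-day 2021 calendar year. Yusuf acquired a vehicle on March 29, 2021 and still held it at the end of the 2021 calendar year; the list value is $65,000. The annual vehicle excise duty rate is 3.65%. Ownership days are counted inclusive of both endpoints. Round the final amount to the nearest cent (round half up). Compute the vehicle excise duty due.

Days held (March 29 – December 31, 2021): 278 out of 365
Tax = $65,000 × 3.65% × 278/365 = $1,807.0000

$1,807.00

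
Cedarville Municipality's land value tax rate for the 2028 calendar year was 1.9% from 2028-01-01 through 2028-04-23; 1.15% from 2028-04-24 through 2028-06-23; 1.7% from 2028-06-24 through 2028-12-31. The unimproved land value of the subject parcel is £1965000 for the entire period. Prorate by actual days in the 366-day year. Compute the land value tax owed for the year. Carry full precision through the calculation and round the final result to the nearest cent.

2028-01-01 to 2028-04-23: 114 days at 1.9% → £1965000 × 1.9% × 114/366 = £11628.9344
2028-04-24 to 2028-06-23: 61 days at 1.15% → £1965000 × 1.15% × 61/366 = £3766.2500
2028-06-24 to 2028-12-31: 191 days at 1.7% → £1965000 × 1.7% × 191/366 = £17432.6639
Total = £32827.8484

£32827.85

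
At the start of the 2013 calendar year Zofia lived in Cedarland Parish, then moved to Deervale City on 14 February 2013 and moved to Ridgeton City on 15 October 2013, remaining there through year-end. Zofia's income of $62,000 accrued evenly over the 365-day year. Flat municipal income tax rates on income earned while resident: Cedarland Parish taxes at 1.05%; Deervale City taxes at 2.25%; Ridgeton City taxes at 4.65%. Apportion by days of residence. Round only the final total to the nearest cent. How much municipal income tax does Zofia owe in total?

$1,623.30

Cedarland Parish, 1 January – 13 February 2013: 44 days → $62,000 × 1.05% × 44/365 = $78.4767
Deervale City, 14 February – 14 October 2013: 243 days → $62,000 × 2.25% × 243/365 = $928.7260
Ridgeton City, 15 October – 31 December 2013: 78 days → $62,000 × 4.65% × 78/365 = $616.0932
Total = $1,623.2959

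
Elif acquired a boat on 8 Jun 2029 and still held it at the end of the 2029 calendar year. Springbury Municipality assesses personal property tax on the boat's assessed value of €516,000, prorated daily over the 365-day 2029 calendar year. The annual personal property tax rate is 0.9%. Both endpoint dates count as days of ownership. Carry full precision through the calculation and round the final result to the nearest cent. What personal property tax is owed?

€2,633.72

Days held (8 Jun – 31 Dec 2029): 207 out of 365
Tax = €516,000 × 0.9% × 207/365 = €2,633.7205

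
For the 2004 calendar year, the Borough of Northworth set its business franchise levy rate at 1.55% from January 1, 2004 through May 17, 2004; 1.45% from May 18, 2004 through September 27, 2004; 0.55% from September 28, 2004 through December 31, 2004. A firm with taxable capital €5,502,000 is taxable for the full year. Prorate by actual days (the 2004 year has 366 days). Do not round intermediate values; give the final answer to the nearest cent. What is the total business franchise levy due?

€69,000.49

January 1 – May 17, 2004: 138 days at 1.55% → €5,502,000 × 1.55% × 138/366 = €32,155.1311
May 18 – September 27, 2004: 133 days at 1.45% → €5,502,000 × 1.45% × 133/366 = €28,990.7295
September 28 – December 31, 2004: 95 days at 0.55% → €5,502,000 × 0.55% × 95/366 = €7,854.6311
Total = €69,000.4918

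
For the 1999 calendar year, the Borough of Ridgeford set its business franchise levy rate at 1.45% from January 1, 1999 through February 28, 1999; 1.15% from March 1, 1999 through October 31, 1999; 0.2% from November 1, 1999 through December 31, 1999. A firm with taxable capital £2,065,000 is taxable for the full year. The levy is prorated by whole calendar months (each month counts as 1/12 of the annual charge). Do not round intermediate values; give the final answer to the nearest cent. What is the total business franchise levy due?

January 1 – February 28, 1999: 2 months at 1.45% → £2,065,000 × 1.45% × 2/12 = £4,990.4167
March 1 – October 31, 1999: 8 months at 1.15% → £2,065,000 × 1.15% × 8/12 = £15,831.6667
November 1 – December 31, 1999: 2 months at 0.2% → £2,065,000 × 0.2% × 2/12 = £688.3333
Total = £21,510.4167

£21,510.42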